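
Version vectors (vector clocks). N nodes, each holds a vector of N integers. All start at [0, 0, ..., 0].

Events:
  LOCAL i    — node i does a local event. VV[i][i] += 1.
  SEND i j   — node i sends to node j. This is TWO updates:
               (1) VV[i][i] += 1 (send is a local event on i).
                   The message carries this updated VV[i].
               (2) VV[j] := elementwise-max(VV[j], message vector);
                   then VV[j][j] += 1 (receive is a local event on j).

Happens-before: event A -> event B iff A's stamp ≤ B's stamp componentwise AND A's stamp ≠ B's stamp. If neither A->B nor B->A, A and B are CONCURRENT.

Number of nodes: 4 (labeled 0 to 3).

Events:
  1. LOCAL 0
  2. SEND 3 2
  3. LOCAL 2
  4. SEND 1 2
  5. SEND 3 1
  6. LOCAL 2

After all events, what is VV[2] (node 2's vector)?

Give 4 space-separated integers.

Answer: 0 1 4 1

Derivation:
Initial: VV[0]=[0, 0, 0, 0]
Initial: VV[1]=[0, 0, 0, 0]
Initial: VV[2]=[0, 0, 0, 0]
Initial: VV[3]=[0, 0, 0, 0]
Event 1: LOCAL 0: VV[0][0]++ -> VV[0]=[1, 0, 0, 0]
Event 2: SEND 3->2: VV[3][3]++ -> VV[3]=[0, 0, 0, 1], msg_vec=[0, 0, 0, 1]; VV[2]=max(VV[2],msg_vec) then VV[2][2]++ -> VV[2]=[0, 0, 1, 1]
Event 3: LOCAL 2: VV[2][2]++ -> VV[2]=[0, 0, 2, 1]
Event 4: SEND 1->2: VV[1][1]++ -> VV[1]=[0, 1, 0, 0], msg_vec=[0, 1, 0, 0]; VV[2]=max(VV[2],msg_vec) then VV[2][2]++ -> VV[2]=[0, 1, 3, 1]
Event 5: SEND 3->1: VV[3][3]++ -> VV[3]=[0, 0, 0, 2], msg_vec=[0, 0, 0, 2]; VV[1]=max(VV[1],msg_vec) then VV[1][1]++ -> VV[1]=[0, 2, 0, 2]
Event 6: LOCAL 2: VV[2][2]++ -> VV[2]=[0, 1, 4, 1]
Final vectors: VV[0]=[1, 0, 0, 0]; VV[1]=[0, 2, 0, 2]; VV[2]=[0, 1, 4, 1]; VV[3]=[0, 0, 0, 2]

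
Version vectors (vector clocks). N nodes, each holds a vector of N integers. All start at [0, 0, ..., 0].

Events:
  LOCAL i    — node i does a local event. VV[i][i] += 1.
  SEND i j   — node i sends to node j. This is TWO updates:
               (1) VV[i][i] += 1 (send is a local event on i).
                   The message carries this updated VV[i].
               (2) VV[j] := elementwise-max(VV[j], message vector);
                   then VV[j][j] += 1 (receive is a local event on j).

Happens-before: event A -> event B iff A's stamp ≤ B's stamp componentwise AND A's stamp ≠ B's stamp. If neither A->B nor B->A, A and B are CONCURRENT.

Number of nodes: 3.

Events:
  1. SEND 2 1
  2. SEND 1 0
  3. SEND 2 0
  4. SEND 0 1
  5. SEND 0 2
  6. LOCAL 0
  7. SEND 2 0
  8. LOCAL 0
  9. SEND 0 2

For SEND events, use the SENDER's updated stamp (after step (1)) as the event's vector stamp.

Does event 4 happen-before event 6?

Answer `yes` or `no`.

Initial: VV[0]=[0, 0, 0]
Initial: VV[1]=[0, 0, 0]
Initial: VV[2]=[0, 0, 0]
Event 1: SEND 2->1: VV[2][2]++ -> VV[2]=[0, 0, 1], msg_vec=[0, 0, 1]; VV[1]=max(VV[1],msg_vec) then VV[1][1]++ -> VV[1]=[0, 1, 1]
Event 2: SEND 1->0: VV[1][1]++ -> VV[1]=[0, 2, 1], msg_vec=[0, 2, 1]; VV[0]=max(VV[0],msg_vec) then VV[0][0]++ -> VV[0]=[1, 2, 1]
Event 3: SEND 2->0: VV[2][2]++ -> VV[2]=[0, 0, 2], msg_vec=[0, 0, 2]; VV[0]=max(VV[0],msg_vec) then VV[0][0]++ -> VV[0]=[2, 2, 2]
Event 4: SEND 0->1: VV[0][0]++ -> VV[0]=[3, 2, 2], msg_vec=[3, 2, 2]; VV[1]=max(VV[1],msg_vec) then VV[1][1]++ -> VV[1]=[3, 3, 2]
Event 5: SEND 0->2: VV[0][0]++ -> VV[0]=[4, 2, 2], msg_vec=[4, 2, 2]; VV[2]=max(VV[2],msg_vec) then VV[2][2]++ -> VV[2]=[4, 2, 3]
Event 6: LOCAL 0: VV[0][0]++ -> VV[0]=[5, 2, 2]
Event 7: SEND 2->0: VV[2][2]++ -> VV[2]=[4, 2, 4], msg_vec=[4, 2, 4]; VV[0]=max(VV[0],msg_vec) then VV[0][0]++ -> VV[0]=[6, 2, 4]
Event 8: LOCAL 0: VV[0][0]++ -> VV[0]=[7, 2, 4]
Event 9: SEND 0->2: VV[0][0]++ -> VV[0]=[8, 2, 4], msg_vec=[8, 2, 4]; VV[2]=max(VV[2],msg_vec) then VV[2][2]++ -> VV[2]=[8, 2, 5]
Event 4 stamp: [3, 2, 2]
Event 6 stamp: [5, 2, 2]
[3, 2, 2] <= [5, 2, 2]? True. Equal? False. Happens-before: True

Answer: yes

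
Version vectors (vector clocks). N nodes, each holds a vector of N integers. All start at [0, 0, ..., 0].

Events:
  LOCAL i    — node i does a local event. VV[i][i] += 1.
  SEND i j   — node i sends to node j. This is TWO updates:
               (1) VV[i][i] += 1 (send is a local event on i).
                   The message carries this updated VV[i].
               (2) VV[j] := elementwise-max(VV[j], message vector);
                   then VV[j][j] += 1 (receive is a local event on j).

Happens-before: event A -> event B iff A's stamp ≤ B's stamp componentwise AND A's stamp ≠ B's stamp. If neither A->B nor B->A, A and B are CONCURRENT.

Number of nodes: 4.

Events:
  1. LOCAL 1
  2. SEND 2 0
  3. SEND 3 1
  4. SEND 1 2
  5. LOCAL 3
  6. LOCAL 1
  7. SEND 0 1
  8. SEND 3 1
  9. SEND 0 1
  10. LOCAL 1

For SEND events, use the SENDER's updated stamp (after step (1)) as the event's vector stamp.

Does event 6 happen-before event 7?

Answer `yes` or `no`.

Answer: no

Derivation:
Initial: VV[0]=[0, 0, 0, 0]
Initial: VV[1]=[0, 0, 0, 0]
Initial: VV[2]=[0, 0, 0, 0]
Initial: VV[3]=[0, 0, 0, 0]
Event 1: LOCAL 1: VV[1][1]++ -> VV[1]=[0, 1, 0, 0]
Event 2: SEND 2->0: VV[2][2]++ -> VV[2]=[0, 0, 1, 0], msg_vec=[0, 0, 1, 0]; VV[0]=max(VV[0],msg_vec) then VV[0][0]++ -> VV[0]=[1, 0, 1, 0]
Event 3: SEND 3->1: VV[3][3]++ -> VV[3]=[0, 0, 0, 1], msg_vec=[0, 0, 0, 1]; VV[1]=max(VV[1],msg_vec) then VV[1][1]++ -> VV[1]=[0, 2, 0, 1]
Event 4: SEND 1->2: VV[1][1]++ -> VV[1]=[0, 3, 0, 1], msg_vec=[0, 3, 0, 1]; VV[2]=max(VV[2],msg_vec) then VV[2][2]++ -> VV[2]=[0, 3, 2, 1]
Event 5: LOCAL 3: VV[3][3]++ -> VV[3]=[0, 0, 0, 2]
Event 6: LOCAL 1: VV[1][1]++ -> VV[1]=[0, 4, 0, 1]
Event 7: SEND 0->1: VV[0][0]++ -> VV[0]=[2, 0, 1, 0], msg_vec=[2, 0, 1, 0]; VV[1]=max(VV[1],msg_vec) then VV[1][1]++ -> VV[1]=[2, 5, 1, 1]
Event 8: SEND 3->1: VV[3][3]++ -> VV[3]=[0, 0, 0, 3], msg_vec=[0, 0, 0, 3]; VV[1]=max(VV[1],msg_vec) then VV[1][1]++ -> VV[1]=[2, 6, 1, 3]
Event 9: SEND 0->1: VV[0][0]++ -> VV[0]=[3, 0, 1, 0], msg_vec=[3, 0, 1, 0]; VV[1]=max(VV[1],msg_vec) then VV[1][1]++ -> VV[1]=[3, 7, 1, 3]
Event 10: LOCAL 1: VV[1][1]++ -> VV[1]=[3, 8, 1, 3]
Event 6 stamp: [0, 4, 0, 1]
Event 7 stamp: [2, 0, 1, 0]
[0, 4, 0, 1] <= [2, 0, 1, 0]? False. Equal? False. Happens-before: False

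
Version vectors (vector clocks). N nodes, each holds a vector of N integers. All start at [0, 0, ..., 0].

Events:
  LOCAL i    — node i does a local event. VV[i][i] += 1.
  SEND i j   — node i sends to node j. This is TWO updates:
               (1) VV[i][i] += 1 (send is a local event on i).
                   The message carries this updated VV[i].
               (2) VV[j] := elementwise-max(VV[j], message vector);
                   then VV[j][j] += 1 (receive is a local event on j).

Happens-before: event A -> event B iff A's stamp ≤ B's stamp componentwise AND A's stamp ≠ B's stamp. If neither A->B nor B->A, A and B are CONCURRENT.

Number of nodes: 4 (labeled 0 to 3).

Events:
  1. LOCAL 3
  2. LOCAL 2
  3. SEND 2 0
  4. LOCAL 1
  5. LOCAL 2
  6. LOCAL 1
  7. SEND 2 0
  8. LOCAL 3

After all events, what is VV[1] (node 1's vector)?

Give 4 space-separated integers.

Answer: 0 2 0 0

Derivation:
Initial: VV[0]=[0, 0, 0, 0]
Initial: VV[1]=[0, 0, 0, 0]
Initial: VV[2]=[0, 0, 0, 0]
Initial: VV[3]=[0, 0, 0, 0]
Event 1: LOCAL 3: VV[3][3]++ -> VV[3]=[0, 0, 0, 1]
Event 2: LOCAL 2: VV[2][2]++ -> VV[2]=[0, 0, 1, 0]
Event 3: SEND 2->0: VV[2][2]++ -> VV[2]=[0, 0, 2, 0], msg_vec=[0, 0, 2, 0]; VV[0]=max(VV[0],msg_vec) then VV[0][0]++ -> VV[0]=[1, 0, 2, 0]
Event 4: LOCAL 1: VV[1][1]++ -> VV[1]=[0, 1, 0, 0]
Event 5: LOCAL 2: VV[2][2]++ -> VV[2]=[0, 0, 3, 0]
Event 6: LOCAL 1: VV[1][1]++ -> VV[1]=[0, 2, 0, 0]
Event 7: SEND 2->0: VV[2][2]++ -> VV[2]=[0, 0, 4, 0], msg_vec=[0, 0, 4, 0]; VV[0]=max(VV[0],msg_vec) then VV[0][0]++ -> VV[0]=[2, 0, 4, 0]
Event 8: LOCAL 3: VV[3][3]++ -> VV[3]=[0, 0, 0, 2]
Final vectors: VV[0]=[2, 0, 4, 0]; VV[1]=[0, 2, 0, 0]; VV[2]=[0, 0, 4, 0]; VV[3]=[0, 0, 0, 2]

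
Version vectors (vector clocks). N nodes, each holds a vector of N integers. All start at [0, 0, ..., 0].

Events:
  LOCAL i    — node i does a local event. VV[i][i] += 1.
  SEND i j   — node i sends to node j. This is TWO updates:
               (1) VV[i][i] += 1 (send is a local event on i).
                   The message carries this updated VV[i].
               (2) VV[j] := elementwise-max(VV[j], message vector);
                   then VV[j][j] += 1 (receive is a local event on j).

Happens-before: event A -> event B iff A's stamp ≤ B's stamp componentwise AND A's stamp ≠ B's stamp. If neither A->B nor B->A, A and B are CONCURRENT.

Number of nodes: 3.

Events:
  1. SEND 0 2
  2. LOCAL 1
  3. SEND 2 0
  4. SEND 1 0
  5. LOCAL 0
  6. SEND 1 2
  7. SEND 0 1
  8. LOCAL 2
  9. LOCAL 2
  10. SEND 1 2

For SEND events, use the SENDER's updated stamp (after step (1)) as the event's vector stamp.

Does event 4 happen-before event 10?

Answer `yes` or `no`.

Initial: VV[0]=[0, 0, 0]
Initial: VV[1]=[0, 0, 0]
Initial: VV[2]=[0, 0, 0]
Event 1: SEND 0->2: VV[0][0]++ -> VV[0]=[1, 0, 0], msg_vec=[1, 0, 0]; VV[2]=max(VV[2],msg_vec) then VV[2][2]++ -> VV[2]=[1, 0, 1]
Event 2: LOCAL 1: VV[1][1]++ -> VV[1]=[0, 1, 0]
Event 3: SEND 2->0: VV[2][2]++ -> VV[2]=[1, 0, 2], msg_vec=[1, 0, 2]; VV[0]=max(VV[0],msg_vec) then VV[0][0]++ -> VV[0]=[2, 0, 2]
Event 4: SEND 1->0: VV[1][1]++ -> VV[1]=[0, 2, 0], msg_vec=[0, 2, 0]; VV[0]=max(VV[0],msg_vec) then VV[0][0]++ -> VV[0]=[3, 2, 2]
Event 5: LOCAL 0: VV[0][0]++ -> VV[0]=[4, 2, 2]
Event 6: SEND 1->2: VV[1][1]++ -> VV[1]=[0, 3, 0], msg_vec=[0, 3, 0]; VV[2]=max(VV[2],msg_vec) then VV[2][2]++ -> VV[2]=[1, 3, 3]
Event 7: SEND 0->1: VV[0][0]++ -> VV[0]=[5, 2, 2], msg_vec=[5, 2, 2]; VV[1]=max(VV[1],msg_vec) then VV[1][1]++ -> VV[1]=[5, 4, 2]
Event 8: LOCAL 2: VV[2][2]++ -> VV[2]=[1, 3, 4]
Event 9: LOCAL 2: VV[2][2]++ -> VV[2]=[1, 3, 5]
Event 10: SEND 1->2: VV[1][1]++ -> VV[1]=[5, 5, 2], msg_vec=[5, 5, 2]; VV[2]=max(VV[2],msg_vec) then VV[2][2]++ -> VV[2]=[5, 5, 6]
Event 4 stamp: [0, 2, 0]
Event 10 stamp: [5, 5, 2]
[0, 2, 0] <= [5, 5, 2]? True. Equal? False. Happens-before: True

Answer: yes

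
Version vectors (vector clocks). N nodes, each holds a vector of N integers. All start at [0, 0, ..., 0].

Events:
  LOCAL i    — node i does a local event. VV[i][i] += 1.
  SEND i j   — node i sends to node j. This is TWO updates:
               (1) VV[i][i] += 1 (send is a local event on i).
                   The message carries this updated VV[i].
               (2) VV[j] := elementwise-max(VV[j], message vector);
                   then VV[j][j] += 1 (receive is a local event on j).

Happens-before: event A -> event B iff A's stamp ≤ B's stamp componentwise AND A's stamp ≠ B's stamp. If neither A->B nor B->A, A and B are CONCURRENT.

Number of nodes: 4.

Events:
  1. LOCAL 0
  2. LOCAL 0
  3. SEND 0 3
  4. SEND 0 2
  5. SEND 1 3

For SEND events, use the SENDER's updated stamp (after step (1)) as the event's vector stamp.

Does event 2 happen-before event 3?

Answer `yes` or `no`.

Initial: VV[0]=[0, 0, 0, 0]
Initial: VV[1]=[0, 0, 0, 0]
Initial: VV[2]=[0, 0, 0, 0]
Initial: VV[3]=[0, 0, 0, 0]
Event 1: LOCAL 0: VV[0][0]++ -> VV[0]=[1, 0, 0, 0]
Event 2: LOCAL 0: VV[0][0]++ -> VV[0]=[2, 0, 0, 0]
Event 3: SEND 0->3: VV[0][0]++ -> VV[0]=[3, 0, 0, 0], msg_vec=[3, 0, 0, 0]; VV[3]=max(VV[3],msg_vec) then VV[3][3]++ -> VV[3]=[3, 0, 0, 1]
Event 4: SEND 0->2: VV[0][0]++ -> VV[0]=[4, 0, 0, 0], msg_vec=[4, 0, 0, 0]; VV[2]=max(VV[2],msg_vec) then VV[2][2]++ -> VV[2]=[4, 0, 1, 0]
Event 5: SEND 1->3: VV[1][1]++ -> VV[1]=[0, 1, 0, 0], msg_vec=[0, 1, 0, 0]; VV[3]=max(VV[3],msg_vec) then VV[3][3]++ -> VV[3]=[3, 1, 0, 2]
Event 2 stamp: [2, 0, 0, 0]
Event 3 stamp: [3, 0, 0, 0]
[2, 0, 0, 0] <= [3, 0, 0, 0]? True. Equal? False. Happens-before: True

Answer: yes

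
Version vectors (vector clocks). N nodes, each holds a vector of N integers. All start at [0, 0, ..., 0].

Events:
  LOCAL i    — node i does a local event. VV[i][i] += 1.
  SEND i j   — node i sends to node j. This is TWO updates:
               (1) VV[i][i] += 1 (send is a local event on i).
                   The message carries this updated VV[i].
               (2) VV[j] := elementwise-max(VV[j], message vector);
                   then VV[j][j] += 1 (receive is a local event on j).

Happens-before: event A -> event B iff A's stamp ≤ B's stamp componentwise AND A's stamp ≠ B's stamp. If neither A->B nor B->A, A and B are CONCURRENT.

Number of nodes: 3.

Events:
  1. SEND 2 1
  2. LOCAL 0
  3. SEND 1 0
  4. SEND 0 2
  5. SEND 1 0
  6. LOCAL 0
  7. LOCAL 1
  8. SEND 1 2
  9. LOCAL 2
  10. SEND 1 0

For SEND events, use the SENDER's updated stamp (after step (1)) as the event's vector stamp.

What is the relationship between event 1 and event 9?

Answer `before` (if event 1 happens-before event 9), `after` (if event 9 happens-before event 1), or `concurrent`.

Initial: VV[0]=[0, 0, 0]
Initial: VV[1]=[0, 0, 0]
Initial: VV[2]=[0, 0, 0]
Event 1: SEND 2->1: VV[2][2]++ -> VV[2]=[0, 0, 1], msg_vec=[0, 0, 1]; VV[1]=max(VV[1],msg_vec) then VV[1][1]++ -> VV[1]=[0, 1, 1]
Event 2: LOCAL 0: VV[0][0]++ -> VV[0]=[1, 0, 0]
Event 3: SEND 1->0: VV[1][1]++ -> VV[1]=[0, 2, 1], msg_vec=[0, 2, 1]; VV[0]=max(VV[0],msg_vec) then VV[0][0]++ -> VV[0]=[2, 2, 1]
Event 4: SEND 0->2: VV[0][0]++ -> VV[0]=[3, 2, 1], msg_vec=[3, 2, 1]; VV[2]=max(VV[2],msg_vec) then VV[2][2]++ -> VV[2]=[3, 2, 2]
Event 5: SEND 1->0: VV[1][1]++ -> VV[1]=[0, 3, 1], msg_vec=[0, 3, 1]; VV[0]=max(VV[0],msg_vec) then VV[0][0]++ -> VV[0]=[4, 3, 1]
Event 6: LOCAL 0: VV[0][0]++ -> VV[0]=[5, 3, 1]
Event 7: LOCAL 1: VV[1][1]++ -> VV[1]=[0, 4, 1]
Event 8: SEND 1->2: VV[1][1]++ -> VV[1]=[0, 5, 1], msg_vec=[0, 5, 1]; VV[2]=max(VV[2],msg_vec) then VV[2][2]++ -> VV[2]=[3, 5, 3]
Event 9: LOCAL 2: VV[2][2]++ -> VV[2]=[3, 5, 4]
Event 10: SEND 1->0: VV[1][1]++ -> VV[1]=[0, 6, 1], msg_vec=[0, 6, 1]; VV[0]=max(VV[0],msg_vec) then VV[0][0]++ -> VV[0]=[6, 6, 1]
Event 1 stamp: [0, 0, 1]
Event 9 stamp: [3, 5, 4]
[0, 0, 1] <= [3, 5, 4]? True
[3, 5, 4] <= [0, 0, 1]? False
Relation: before

Answer: before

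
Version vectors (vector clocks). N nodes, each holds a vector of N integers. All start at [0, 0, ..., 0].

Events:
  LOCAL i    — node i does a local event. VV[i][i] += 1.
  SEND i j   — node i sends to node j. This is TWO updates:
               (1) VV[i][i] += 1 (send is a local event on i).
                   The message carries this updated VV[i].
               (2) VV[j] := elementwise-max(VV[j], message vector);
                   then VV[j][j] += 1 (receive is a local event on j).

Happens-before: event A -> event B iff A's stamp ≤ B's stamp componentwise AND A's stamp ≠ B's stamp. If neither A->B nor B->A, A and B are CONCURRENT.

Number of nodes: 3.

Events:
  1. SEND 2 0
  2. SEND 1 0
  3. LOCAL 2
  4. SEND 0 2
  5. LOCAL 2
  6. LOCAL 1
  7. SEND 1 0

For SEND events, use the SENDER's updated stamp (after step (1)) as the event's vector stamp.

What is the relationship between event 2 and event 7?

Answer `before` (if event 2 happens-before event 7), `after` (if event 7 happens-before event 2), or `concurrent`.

Initial: VV[0]=[0, 0, 0]
Initial: VV[1]=[0, 0, 0]
Initial: VV[2]=[0, 0, 0]
Event 1: SEND 2->0: VV[2][2]++ -> VV[2]=[0, 0, 1], msg_vec=[0, 0, 1]; VV[0]=max(VV[0],msg_vec) then VV[0][0]++ -> VV[0]=[1, 0, 1]
Event 2: SEND 1->0: VV[1][1]++ -> VV[1]=[0, 1, 0], msg_vec=[0, 1, 0]; VV[0]=max(VV[0],msg_vec) then VV[0][0]++ -> VV[0]=[2, 1, 1]
Event 3: LOCAL 2: VV[2][2]++ -> VV[2]=[0, 0, 2]
Event 4: SEND 0->2: VV[0][0]++ -> VV[0]=[3, 1, 1], msg_vec=[3, 1, 1]; VV[2]=max(VV[2],msg_vec) then VV[2][2]++ -> VV[2]=[3, 1, 3]
Event 5: LOCAL 2: VV[2][2]++ -> VV[2]=[3, 1, 4]
Event 6: LOCAL 1: VV[1][1]++ -> VV[1]=[0, 2, 0]
Event 7: SEND 1->0: VV[1][1]++ -> VV[1]=[0, 3, 0], msg_vec=[0, 3, 0]; VV[0]=max(VV[0],msg_vec) then VV[0][0]++ -> VV[0]=[4, 3, 1]
Event 2 stamp: [0, 1, 0]
Event 7 stamp: [0, 3, 0]
[0, 1, 0] <= [0, 3, 0]? True
[0, 3, 0] <= [0, 1, 0]? False
Relation: before

Answer: before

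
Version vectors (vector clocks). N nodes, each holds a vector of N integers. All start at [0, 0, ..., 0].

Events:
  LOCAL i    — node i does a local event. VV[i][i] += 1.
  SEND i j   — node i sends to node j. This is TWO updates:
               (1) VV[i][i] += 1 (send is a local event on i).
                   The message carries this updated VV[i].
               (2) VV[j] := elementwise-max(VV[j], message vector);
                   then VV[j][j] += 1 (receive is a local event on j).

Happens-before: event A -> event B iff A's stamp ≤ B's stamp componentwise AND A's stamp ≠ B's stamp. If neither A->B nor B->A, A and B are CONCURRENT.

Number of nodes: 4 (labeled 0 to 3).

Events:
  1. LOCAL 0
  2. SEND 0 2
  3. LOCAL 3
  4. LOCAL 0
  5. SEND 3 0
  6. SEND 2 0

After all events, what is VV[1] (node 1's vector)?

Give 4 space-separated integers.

Answer: 0 0 0 0

Derivation:
Initial: VV[0]=[0, 0, 0, 0]
Initial: VV[1]=[0, 0, 0, 0]
Initial: VV[2]=[0, 0, 0, 0]
Initial: VV[3]=[0, 0, 0, 0]
Event 1: LOCAL 0: VV[0][0]++ -> VV[0]=[1, 0, 0, 0]
Event 2: SEND 0->2: VV[0][0]++ -> VV[0]=[2, 0, 0, 0], msg_vec=[2, 0, 0, 0]; VV[2]=max(VV[2],msg_vec) then VV[2][2]++ -> VV[2]=[2, 0, 1, 0]
Event 3: LOCAL 3: VV[3][3]++ -> VV[3]=[0, 0, 0, 1]
Event 4: LOCAL 0: VV[0][0]++ -> VV[0]=[3, 0, 0, 0]
Event 5: SEND 3->0: VV[3][3]++ -> VV[3]=[0, 0, 0, 2], msg_vec=[0, 0, 0, 2]; VV[0]=max(VV[0],msg_vec) then VV[0][0]++ -> VV[0]=[4, 0, 0, 2]
Event 6: SEND 2->0: VV[2][2]++ -> VV[2]=[2, 0, 2, 0], msg_vec=[2, 0, 2, 0]; VV[0]=max(VV[0],msg_vec) then VV[0][0]++ -> VV[0]=[5, 0, 2, 2]
Final vectors: VV[0]=[5, 0, 2, 2]; VV[1]=[0, 0, 0, 0]; VV[2]=[2, 0, 2, 0]; VV[3]=[0, 0, 0, 2]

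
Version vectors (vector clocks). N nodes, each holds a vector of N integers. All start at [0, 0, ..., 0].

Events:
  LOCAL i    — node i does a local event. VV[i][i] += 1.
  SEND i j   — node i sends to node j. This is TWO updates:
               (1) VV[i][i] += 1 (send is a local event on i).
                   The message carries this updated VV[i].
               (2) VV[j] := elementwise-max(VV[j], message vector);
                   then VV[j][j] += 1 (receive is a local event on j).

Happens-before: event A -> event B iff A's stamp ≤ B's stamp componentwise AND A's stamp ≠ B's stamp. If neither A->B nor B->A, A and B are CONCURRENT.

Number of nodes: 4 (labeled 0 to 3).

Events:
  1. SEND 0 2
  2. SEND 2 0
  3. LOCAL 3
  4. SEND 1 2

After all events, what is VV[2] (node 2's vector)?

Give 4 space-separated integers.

Answer: 1 1 3 0

Derivation:
Initial: VV[0]=[0, 0, 0, 0]
Initial: VV[1]=[0, 0, 0, 0]
Initial: VV[2]=[0, 0, 0, 0]
Initial: VV[3]=[0, 0, 0, 0]
Event 1: SEND 0->2: VV[0][0]++ -> VV[0]=[1, 0, 0, 0], msg_vec=[1, 0, 0, 0]; VV[2]=max(VV[2],msg_vec) then VV[2][2]++ -> VV[2]=[1, 0, 1, 0]
Event 2: SEND 2->0: VV[2][2]++ -> VV[2]=[1, 0, 2, 0], msg_vec=[1, 0, 2, 0]; VV[0]=max(VV[0],msg_vec) then VV[0][0]++ -> VV[0]=[2, 0, 2, 0]
Event 3: LOCAL 3: VV[3][3]++ -> VV[3]=[0, 0, 0, 1]
Event 4: SEND 1->2: VV[1][1]++ -> VV[1]=[0, 1, 0, 0], msg_vec=[0, 1, 0, 0]; VV[2]=max(VV[2],msg_vec) then VV[2][2]++ -> VV[2]=[1, 1, 3, 0]
Final vectors: VV[0]=[2, 0, 2, 0]; VV[1]=[0, 1, 0, 0]; VV[2]=[1, 1, 3, 0]; VV[3]=[0, 0, 0, 1]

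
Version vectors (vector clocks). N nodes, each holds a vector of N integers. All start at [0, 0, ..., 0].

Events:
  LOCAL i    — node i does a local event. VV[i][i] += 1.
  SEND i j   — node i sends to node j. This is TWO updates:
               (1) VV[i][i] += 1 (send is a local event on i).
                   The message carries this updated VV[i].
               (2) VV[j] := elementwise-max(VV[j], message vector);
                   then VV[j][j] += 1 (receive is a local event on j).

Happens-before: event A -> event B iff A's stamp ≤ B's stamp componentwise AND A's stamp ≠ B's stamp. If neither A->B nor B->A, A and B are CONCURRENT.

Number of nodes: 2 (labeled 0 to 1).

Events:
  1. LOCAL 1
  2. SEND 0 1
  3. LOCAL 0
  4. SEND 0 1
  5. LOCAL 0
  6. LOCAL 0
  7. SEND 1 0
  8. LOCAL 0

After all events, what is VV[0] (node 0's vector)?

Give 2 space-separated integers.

Answer: 7 4

Derivation:
Initial: VV[0]=[0, 0]
Initial: VV[1]=[0, 0]
Event 1: LOCAL 1: VV[1][1]++ -> VV[1]=[0, 1]
Event 2: SEND 0->1: VV[0][0]++ -> VV[0]=[1, 0], msg_vec=[1, 0]; VV[1]=max(VV[1],msg_vec) then VV[1][1]++ -> VV[1]=[1, 2]
Event 3: LOCAL 0: VV[0][0]++ -> VV[0]=[2, 0]
Event 4: SEND 0->1: VV[0][0]++ -> VV[0]=[3, 0], msg_vec=[3, 0]; VV[1]=max(VV[1],msg_vec) then VV[1][1]++ -> VV[1]=[3, 3]
Event 5: LOCAL 0: VV[0][0]++ -> VV[0]=[4, 0]
Event 6: LOCAL 0: VV[0][0]++ -> VV[0]=[5, 0]
Event 7: SEND 1->0: VV[1][1]++ -> VV[1]=[3, 4], msg_vec=[3, 4]; VV[0]=max(VV[0],msg_vec) then VV[0][0]++ -> VV[0]=[6, 4]
Event 8: LOCAL 0: VV[0][0]++ -> VV[0]=[7, 4]
Final vectors: VV[0]=[7, 4]; VV[1]=[3, 4]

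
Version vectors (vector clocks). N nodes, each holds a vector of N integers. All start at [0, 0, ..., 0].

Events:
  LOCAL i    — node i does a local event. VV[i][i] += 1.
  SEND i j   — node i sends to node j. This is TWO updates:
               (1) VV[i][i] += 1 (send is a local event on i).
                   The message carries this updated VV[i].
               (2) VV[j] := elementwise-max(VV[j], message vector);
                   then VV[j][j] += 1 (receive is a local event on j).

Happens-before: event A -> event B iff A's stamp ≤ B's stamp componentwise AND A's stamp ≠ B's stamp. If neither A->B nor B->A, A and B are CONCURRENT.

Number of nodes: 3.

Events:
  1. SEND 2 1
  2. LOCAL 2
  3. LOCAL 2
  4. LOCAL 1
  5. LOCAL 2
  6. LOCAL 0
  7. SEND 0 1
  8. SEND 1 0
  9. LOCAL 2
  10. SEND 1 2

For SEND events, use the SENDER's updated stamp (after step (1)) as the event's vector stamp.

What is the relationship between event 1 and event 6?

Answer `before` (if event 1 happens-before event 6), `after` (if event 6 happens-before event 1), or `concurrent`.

Answer: concurrent

Derivation:
Initial: VV[0]=[0, 0, 0]
Initial: VV[1]=[0, 0, 0]
Initial: VV[2]=[0, 0, 0]
Event 1: SEND 2->1: VV[2][2]++ -> VV[2]=[0, 0, 1], msg_vec=[0, 0, 1]; VV[1]=max(VV[1],msg_vec) then VV[1][1]++ -> VV[1]=[0, 1, 1]
Event 2: LOCAL 2: VV[2][2]++ -> VV[2]=[0, 0, 2]
Event 3: LOCAL 2: VV[2][2]++ -> VV[2]=[0, 0, 3]
Event 4: LOCAL 1: VV[1][1]++ -> VV[1]=[0, 2, 1]
Event 5: LOCAL 2: VV[2][2]++ -> VV[2]=[0, 0, 4]
Event 6: LOCAL 0: VV[0][0]++ -> VV[0]=[1, 0, 0]
Event 7: SEND 0->1: VV[0][0]++ -> VV[0]=[2, 0, 0], msg_vec=[2, 0, 0]; VV[1]=max(VV[1],msg_vec) then VV[1][1]++ -> VV[1]=[2, 3, 1]
Event 8: SEND 1->0: VV[1][1]++ -> VV[1]=[2, 4, 1], msg_vec=[2, 4, 1]; VV[0]=max(VV[0],msg_vec) then VV[0][0]++ -> VV[0]=[3, 4, 1]
Event 9: LOCAL 2: VV[2][2]++ -> VV[2]=[0, 0, 5]
Event 10: SEND 1->2: VV[1][1]++ -> VV[1]=[2, 5, 1], msg_vec=[2, 5, 1]; VV[2]=max(VV[2],msg_vec) then VV[2][2]++ -> VV[2]=[2, 5, 6]
Event 1 stamp: [0, 0, 1]
Event 6 stamp: [1, 0, 0]
[0, 0, 1] <= [1, 0, 0]? False
[1, 0, 0] <= [0, 0, 1]? False
Relation: concurrent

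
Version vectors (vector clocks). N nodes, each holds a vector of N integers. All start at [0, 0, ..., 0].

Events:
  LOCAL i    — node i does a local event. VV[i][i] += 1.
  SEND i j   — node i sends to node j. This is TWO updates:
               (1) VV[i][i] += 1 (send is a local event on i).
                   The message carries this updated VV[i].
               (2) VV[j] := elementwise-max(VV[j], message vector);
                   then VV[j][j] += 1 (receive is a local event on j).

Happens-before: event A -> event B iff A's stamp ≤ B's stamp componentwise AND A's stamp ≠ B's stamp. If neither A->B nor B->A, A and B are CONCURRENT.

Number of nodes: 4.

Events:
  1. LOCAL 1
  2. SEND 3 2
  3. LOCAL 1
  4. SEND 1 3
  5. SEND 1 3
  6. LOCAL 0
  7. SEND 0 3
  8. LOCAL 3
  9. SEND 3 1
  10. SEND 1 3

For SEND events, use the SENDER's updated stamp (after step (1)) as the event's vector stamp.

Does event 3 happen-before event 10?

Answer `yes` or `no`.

Initial: VV[0]=[0, 0, 0, 0]
Initial: VV[1]=[0, 0, 0, 0]
Initial: VV[2]=[0, 0, 0, 0]
Initial: VV[3]=[0, 0, 0, 0]
Event 1: LOCAL 1: VV[1][1]++ -> VV[1]=[0, 1, 0, 0]
Event 2: SEND 3->2: VV[3][3]++ -> VV[3]=[0, 0, 0, 1], msg_vec=[0, 0, 0, 1]; VV[2]=max(VV[2],msg_vec) then VV[2][2]++ -> VV[2]=[0, 0, 1, 1]
Event 3: LOCAL 1: VV[1][1]++ -> VV[1]=[0, 2, 0, 0]
Event 4: SEND 1->3: VV[1][1]++ -> VV[1]=[0, 3, 0, 0], msg_vec=[0, 3, 0, 0]; VV[3]=max(VV[3],msg_vec) then VV[3][3]++ -> VV[3]=[0, 3, 0, 2]
Event 5: SEND 1->3: VV[1][1]++ -> VV[1]=[0, 4, 0, 0], msg_vec=[0, 4, 0, 0]; VV[3]=max(VV[3],msg_vec) then VV[3][3]++ -> VV[3]=[0, 4, 0, 3]
Event 6: LOCAL 0: VV[0][0]++ -> VV[0]=[1, 0, 0, 0]
Event 7: SEND 0->3: VV[0][0]++ -> VV[0]=[2, 0, 0, 0], msg_vec=[2, 0, 0, 0]; VV[3]=max(VV[3],msg_vec) then VV[3][3]++ -> VV[3]=[2, 4, 0, 4]
Event 8: LOCAL 3: VV[3][3]++ -> VV[3]=[2, 4, 0, 5]
Event 9: SEND 3->1: VV[3][3]++ -> VV[3]=[2, 4, 0, 6], msg_vec=[2, 4, 0, 6]; VV[1]=max(VV[1],msg_vec) then VV[1][1]++ -> VV[1]=[2, 5, 0, 6]
Event 10: SEND 1->3: VV[1][1]++ -> VV[1]=[2, 6, 0, 6], msg_vec=[2, 6, 0, 6]; VV[3]=max(VV[3],msg_vec) then VV[3][3]++ -> VV[3]=[2, 6, 0, 7]
Event 3 stamp: [0, 2, 0, 0]
Event 10 stamp: [2, 6, 0, 6]
[0, 2, 0, 0] <= [2, 6, 0, 6]? True. Equal? False. Happens-before: True

Answer: yes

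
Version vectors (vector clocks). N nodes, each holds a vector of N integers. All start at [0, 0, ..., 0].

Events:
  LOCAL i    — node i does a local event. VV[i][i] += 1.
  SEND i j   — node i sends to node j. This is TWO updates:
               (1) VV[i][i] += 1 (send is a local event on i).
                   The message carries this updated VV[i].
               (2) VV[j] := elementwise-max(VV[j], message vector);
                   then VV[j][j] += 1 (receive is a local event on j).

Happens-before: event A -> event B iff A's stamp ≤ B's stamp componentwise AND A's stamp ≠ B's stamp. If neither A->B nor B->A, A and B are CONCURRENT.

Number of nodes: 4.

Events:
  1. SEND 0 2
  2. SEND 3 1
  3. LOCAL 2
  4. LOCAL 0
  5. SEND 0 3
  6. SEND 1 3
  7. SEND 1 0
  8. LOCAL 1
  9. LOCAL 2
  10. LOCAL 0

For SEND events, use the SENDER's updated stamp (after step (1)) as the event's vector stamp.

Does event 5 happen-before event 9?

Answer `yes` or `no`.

Answer: no

Derivation:
Initial: VV[0]=[0, 0, 0, 0]
Initial: VV[1]=[0, 0, 0, 0]
Initial: VV[2]=[0, 0, 0, 0]
Initial: VV[3]=[0, 0, 0, 0]
Event 1: SEND 0->2: VV[0][0]++ -> VV[0]=[1, 0, 0, 0], msg_vec=[1, 0, 0, 0]; VV[2]=max(VV[2],msg_vec) then VV[2][2]++ -> VV[2]=[1, 0, 1, 0]
Event 2: SEND 3->1: VV[3][3]++ -> VV[3]=[0, 0, 0, 1], msg_vec=[0, 0, 0, 1]; VV[1]=max(VV[1],msg_vec) then VV[1][1]++ -> VV[1]=[0, 1, 0, 1]
Event 3: LOCAL 2: VV[2][2]++ -> VV[2]=[1, 0, 2, 0]
Event 4: LOCAL 0: VV[0][0]++ -> VV[0]=[2, 0, 0, 0]
Event 5: SEND 0->3: VV[0][0]++ -> VV[0]=[3, 0, 0, 0], msg_vec=[3, 0, 0, 0]; VV[3]=max(VV[3],msg_vec) then VV[3][3]++ -> VV[3]=[3, 0, 0, 2]
Event 6: SEND 1->3: VV[1][1]++ -> VV[1]=[0, 2, 0, 1], msg_vec=[0, 2, 0, 1]; VV[3]=max(VV[3],msg_vec) then VV[3][3]++ -> VV[3]=[3, 2, 0, 3]
Event 7: SEND 1->0: VV[1][1]++ -> VV[1]=[0, 3, 0, 1], msg_vec=[0, 3, 0, 1]; VV[0]=max(VV[0],msg_vec) then VV[0][0]++ -> VV[0]=[4, 3, 0, 1]
Event 8: LOCAL 1: VV[1][1]++ -> VV[1]=[0, 4, 0, 1]
Event 9: LOCAL 2: VV[2][2]++ -> VV[2]=[1, 0, 3, 0]
Event 10: LOCAL 0: VV[0][0]++ -> VV[0]=[5, 3, 0, 1]
Event 5 stamp: [3, 0, 0, 0]
Event 9 stamp: [1, 0, 3, 0]
[3, 0, 0, 0] <= [1, 0, 3, 0]? False. Equal? False. Happens-before: False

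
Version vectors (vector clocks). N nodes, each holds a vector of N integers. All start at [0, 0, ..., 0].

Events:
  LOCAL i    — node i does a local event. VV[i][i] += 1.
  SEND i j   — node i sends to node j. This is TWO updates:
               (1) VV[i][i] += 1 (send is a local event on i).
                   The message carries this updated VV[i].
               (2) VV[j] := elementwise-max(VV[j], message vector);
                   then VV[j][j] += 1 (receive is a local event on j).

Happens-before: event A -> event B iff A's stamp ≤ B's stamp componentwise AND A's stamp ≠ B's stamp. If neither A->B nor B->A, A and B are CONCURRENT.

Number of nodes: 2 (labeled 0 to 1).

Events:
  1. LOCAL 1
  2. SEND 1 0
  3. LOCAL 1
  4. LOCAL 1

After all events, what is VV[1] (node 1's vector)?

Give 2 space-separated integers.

Initial: VV[0]=[0, 0]
Initial: VV[1]=[0, 0]
Event 1: LOCAL 1: VV[1][1]++ -> VV[1]=[0, 1]
Event 2: SEND 1->0: VV[1][1]++ -> VV[1]=[0, 2], msg_vec=[0, 2]; VV[0]=max(VV[0],msg_vec) then VV[0][0]++ -> VV[0]=[1, 2]
Event 3: LOCAL 1: VV[1][1]++ -> VV[1]=[0, 3]
Event 4: LOCAL 1: VV[1][1]++ -> VV[1]=[0, 4]
Final vectors: VV[0]=[1, 2]; VV[1]=[0, 4]

Answer: 0 4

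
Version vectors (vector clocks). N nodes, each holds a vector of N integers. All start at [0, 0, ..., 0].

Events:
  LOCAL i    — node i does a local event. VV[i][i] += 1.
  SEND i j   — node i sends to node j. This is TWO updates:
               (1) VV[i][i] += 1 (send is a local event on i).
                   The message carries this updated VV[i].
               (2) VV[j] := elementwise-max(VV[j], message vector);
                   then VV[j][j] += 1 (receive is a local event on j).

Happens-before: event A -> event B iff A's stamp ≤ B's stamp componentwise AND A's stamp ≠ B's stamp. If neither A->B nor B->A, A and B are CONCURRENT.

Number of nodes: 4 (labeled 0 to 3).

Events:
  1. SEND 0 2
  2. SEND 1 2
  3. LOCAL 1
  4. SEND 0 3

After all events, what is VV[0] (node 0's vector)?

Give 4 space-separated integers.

Initial: VV[0]=[0, 0, 0, 0]
Initial: VV[1]=[0, 0, 0, 0]
Initial: VV[2]=[0, 0, 0, 0]
Initial: VV[3]=[0, 0, 0, 0]
Event 1: SEND 0->2: VV[0][0]++ -> VV[0]=[1, 0, 0, 0], msg_vec=[1, 0, 0, 0]; VV[2]=max(VV[2],msg_vec) then VV[2][2]++ -> VV[2]=[1, 0, 1, 0]
Event 2: SEND 1->2: VV[1][1]++ -> VV[1]=[0, 1, 0, 0], msg_vec=[0, 1, 0, 0]; VV[2]=max(VV[2],msg_vec) then VV[2][2]++ -> VV[2]=[1, 1, 2, 0]
Event 3: LOCAL 1: VV[1][1]++ -> VV[1]=[0, 2, 0, 0]
Event 4: SEND 0->3: VV[0][0]++ -> VV[0]=[2, 0, 0, 0], msg_vec=[2, 0, 0, 0]; VV[3]=max(VV[3],msg_vec) then VV[3][3]++ -> VV[3]=[2, 0, 0, 1]
Final vectors: VV[0]=[2, 0, 0, 0]; VV[1]=[0, 2, 0, 0]; VV[2]=[1, 1, 2, 0]; VV[3]=[2, 0, 0, 1]

Answer: 2 0 0 0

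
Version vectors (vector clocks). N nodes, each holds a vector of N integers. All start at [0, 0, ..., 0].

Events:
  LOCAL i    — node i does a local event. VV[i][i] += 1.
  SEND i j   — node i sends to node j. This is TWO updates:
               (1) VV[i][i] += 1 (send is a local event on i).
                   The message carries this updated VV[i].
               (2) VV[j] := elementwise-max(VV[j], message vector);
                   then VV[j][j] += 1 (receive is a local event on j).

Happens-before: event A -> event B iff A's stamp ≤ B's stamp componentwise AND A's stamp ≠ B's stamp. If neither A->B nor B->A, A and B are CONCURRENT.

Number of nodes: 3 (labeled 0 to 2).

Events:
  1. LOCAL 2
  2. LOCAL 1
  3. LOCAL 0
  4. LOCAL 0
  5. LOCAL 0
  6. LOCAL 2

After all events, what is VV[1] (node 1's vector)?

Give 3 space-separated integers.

Initial: VV[0]=[0, 0, 0]
Initial: VV[1]=[0, 0, 0]
Initial: VV[2]=[0, 0, 0]
Event 1: LOCAL 2: VV[2][2]++ -> VV[2]=[0, 0, 1]
Event 2: LOCAL 1: VV[1][1]++ -> VV[1]=[0, 1, 0]
Event 3: LOCAL 0: VV[0][0]++ -> VV[0]=[1, 0, 0]
Event 4: LOCAL 0: VV[0][0]++ -> VV[0]=[2, 0, 0]
Event 5: LOCAL 0: VV[0][0]++ -> VV[0]=[3, 0, 0]
Event 6: LOCAL 2: VV[2][2]++ -> VV[2]=[0, 0, 2]
Final vectors: VV[0]=[3, 0, 0]; VV[1]=[0, 1, 0]; VV[2]=[0, 0, 2]

Answer: 0 1 0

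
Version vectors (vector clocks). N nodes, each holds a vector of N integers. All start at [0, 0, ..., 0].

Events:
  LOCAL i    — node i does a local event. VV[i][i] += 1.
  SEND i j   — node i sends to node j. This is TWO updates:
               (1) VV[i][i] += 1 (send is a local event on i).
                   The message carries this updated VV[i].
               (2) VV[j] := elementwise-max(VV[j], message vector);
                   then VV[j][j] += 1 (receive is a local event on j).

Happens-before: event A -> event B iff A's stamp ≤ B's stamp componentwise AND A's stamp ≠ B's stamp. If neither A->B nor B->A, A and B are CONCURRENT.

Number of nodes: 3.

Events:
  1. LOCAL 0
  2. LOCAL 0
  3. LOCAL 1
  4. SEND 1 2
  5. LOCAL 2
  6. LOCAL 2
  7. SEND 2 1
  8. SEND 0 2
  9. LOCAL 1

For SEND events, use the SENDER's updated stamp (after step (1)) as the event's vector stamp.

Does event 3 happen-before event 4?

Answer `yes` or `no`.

Answer: yes

Derivation:
Initial: VV[0]=[0, 0, 0]
Initial: VV[1]=[0, 0, 0]
Initial: VV[2]=[0, 0, 0]
Event 1: LOCAL 0: VV[0][0]++ -> VV[0]=[1, 0, 0]
Event 2: LOCAL 0: VV[0][0]++ -> VV[0]=[2, 0, 0]
Event 3: LOCAL 1: VV[1][1]++ -> VV[1]=[0, 1, 0]
Event 4: SEND 1->2: VV[1][1]++ -> VV[1]=[0, 2, 0], msg_vec=[0, 2, 0]; VV[2]=max(VV[2],msg_vec) then VV[2][2]++ -> VV[2]=[0, 2, 1]
Event 5: LOCAL 2: VV[2][2]++ -> VV[2]=[0, 2, 2]
Event 6: LOCAL 2: VV[2][2]++ -> VV[2]=[0, 2, 3]
Event 7: SEND 2->1: VV[2][2]++ -> VV[2]=[0, 2, 4], msg_vec=[0, 2, 4]; VV[1]=max(VV[1],msg_vec) then VV[1][1]++ -> VV[1]=[0, 3, 4]
Event 8: SEND 0->2: VV[0][0]++ -> VV[0]=[3, 0, 0], msg_vec=[3, 0, 0]; VV[2]=max(VV[2],msg_vec) then VV[2][2]++ -> VV[2]=[3, 2, 5]
Event 9: LOCAL 1: VV[1][1]++ -> VV[1]=[0, 4, 4]
Event 3 stamp: [0, 1, 0]
Event 4 stamp: [0, 2, 0]
[0, 1, 0] <= [0, 2, 0]? True. Equal? False. Happens-before: True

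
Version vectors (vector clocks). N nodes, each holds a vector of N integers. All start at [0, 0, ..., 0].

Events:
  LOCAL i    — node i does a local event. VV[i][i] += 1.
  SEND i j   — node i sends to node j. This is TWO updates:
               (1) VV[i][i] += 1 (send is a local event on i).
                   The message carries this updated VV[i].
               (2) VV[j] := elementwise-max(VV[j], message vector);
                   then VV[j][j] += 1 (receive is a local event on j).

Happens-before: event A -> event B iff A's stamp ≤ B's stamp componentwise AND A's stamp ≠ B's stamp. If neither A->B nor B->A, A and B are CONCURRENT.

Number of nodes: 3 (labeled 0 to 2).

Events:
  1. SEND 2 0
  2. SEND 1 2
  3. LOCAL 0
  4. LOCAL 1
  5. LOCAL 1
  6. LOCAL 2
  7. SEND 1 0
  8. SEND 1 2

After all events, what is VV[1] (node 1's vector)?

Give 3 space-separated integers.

Initial: VV[0]=[0, 0, 0]
Initial: VV[1]=[0, 0, 0]
Initial: VV[2]=[0, 0, 0]
Event 1: SEND 2->0: VV[2][2]++ -> VV[2]=[0, 0, 1], msg_vec=[0, 0, 1]; VV[0]=max(VV[0],msg_vec) then VV[0][0]++ -> VV[0]=[1, 0, 1]
Event 2: SEND 1->2: VV[1][1]++ -> VV[1]=[0, 1, 0], msg_vec=[0, 1, 0]; VV[2]=max(VV[2],msg_vec) then VV[2][2]++ -> VV[2]=[0, 1, 2]
Event 3: LOCAL 0: VV[0][0]++ -> VV[0]=[2, 0, 1]
Event 4: LOCAL 1: VV[1][1]++ -> VV[1]=[0, 2, 0]
Event 5: LOCAL 1: VV[1][1]++ -> VV[1]=[0, 3, 0]
Event 6: LOCAL 2: VV[2][2]++ -> VV[2]=[0, 1, 3]
Event 7: SEND 1->0: VV[1][1]++ -> VV[1]=[0, 4, 0], msg_vec=[0, 4, 0]; VV[0]=max(VV[0],msg_vec) then VV[0][0]++ -> VV[0]=[3, 4, 1]
Event 8: SEND 1->2: VV[1][1]++ -> VV[1]=[0, 5, 0], msg_vec=[0, 5, 0]; VV[2]=max(VV[2],msg_vec) then VV[2][2]++ -> VV[2]=[0, 5, 4]
Final vectors: VV[0]=[3, 4, 1]; VV[1]=[0, 5, 0]; VV[2]=[0, 5, 4]

Answer: 0 5 0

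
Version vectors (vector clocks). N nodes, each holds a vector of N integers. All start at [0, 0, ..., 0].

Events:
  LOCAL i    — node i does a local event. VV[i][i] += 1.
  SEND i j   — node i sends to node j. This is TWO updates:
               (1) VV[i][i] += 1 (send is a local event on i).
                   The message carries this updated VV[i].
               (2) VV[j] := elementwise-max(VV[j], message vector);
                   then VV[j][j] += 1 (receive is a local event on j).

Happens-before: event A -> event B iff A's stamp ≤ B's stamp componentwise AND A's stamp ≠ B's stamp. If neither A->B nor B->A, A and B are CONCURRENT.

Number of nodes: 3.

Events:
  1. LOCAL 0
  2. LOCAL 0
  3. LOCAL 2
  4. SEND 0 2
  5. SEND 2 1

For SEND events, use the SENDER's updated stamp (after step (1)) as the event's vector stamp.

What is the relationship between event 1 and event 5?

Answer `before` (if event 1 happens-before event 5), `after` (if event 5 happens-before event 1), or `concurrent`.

Answer: before

Derivation:
Initial: VV[0]=[0, 0, 0]
Initial: VV[1]=[0, 0, 0]
Initial: VV[2]=[0, 0, 0]
Event 1: LOCAL 0: VV[0][0]++ -> VV[0]=[1, 0, 0]
Event 2: LOCAL 0: VV[0][0]++ -> VV[0]=[2, 0, 0]
Event 3: LOCAL 2: VV[2][2]++ -> VV[2]=[0, 0, 1]
Event 4: SEND 0->2: VV[0][0]++ -> VV[0]=[3, 0, 0], msg_vec=[3, 0, 0]; VV[2]=max(VV[2],msg_vec) then VV[2][2]++ -> VV[2]=[3, 0, 2]
Event 5: SEND 2->1: VV[2][2]++ -> VV[2]=[3, 0, 3], msg_vec=[3, 0, 3]; VV[1]=max(VV[1],msg_vec) then VV[1][1]++ -> VV[1]=[3, 1, 3]
Event 1 stamp: [1, 0, 0]
Event 5 stamp: [3, 0, 3]
[1, 0, 0] <= [3, 0, 3]? True
[3, 0, 3] <= [1, 0, 0]? False
Relation: before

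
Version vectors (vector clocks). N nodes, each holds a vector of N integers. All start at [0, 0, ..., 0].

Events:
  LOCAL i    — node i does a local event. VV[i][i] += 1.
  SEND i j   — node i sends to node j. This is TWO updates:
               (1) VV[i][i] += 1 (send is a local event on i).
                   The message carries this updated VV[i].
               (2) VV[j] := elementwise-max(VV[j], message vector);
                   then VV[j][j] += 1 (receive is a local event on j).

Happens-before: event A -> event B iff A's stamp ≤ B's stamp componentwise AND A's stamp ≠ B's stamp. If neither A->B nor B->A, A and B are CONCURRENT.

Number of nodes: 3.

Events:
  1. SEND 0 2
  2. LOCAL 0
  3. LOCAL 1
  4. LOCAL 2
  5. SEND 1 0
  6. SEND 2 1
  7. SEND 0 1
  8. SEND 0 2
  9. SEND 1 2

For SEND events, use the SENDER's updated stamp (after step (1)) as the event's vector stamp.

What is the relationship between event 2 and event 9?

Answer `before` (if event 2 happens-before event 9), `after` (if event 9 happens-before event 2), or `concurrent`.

Answer: before

Derivation:
Initial: VV[0]=[0, 0, 0]
Initial: VV[1]=[0, 0, 0]
Initial: VV[2]=[0, 0, 0]
Event 1: SEND 0->2: VV[0][0]++ -> VV[0]=[1, 0, 0], msg_vec=[1, 0, 0]; VV[2]=max(VV[2],msg_vec) then VV[2][2]++ -> VV[2]=[1, 0, 1]
Event 2: LOCAL 0: VV[0][0]++ -> VV[0]=[2, 0, 0]
Event 3: LOCAL 1: VV[1][1]++ -> VV[1]=[0, 1, 0]
Event 4: LOCAL 2: VV[2][2]++ -> VV[2]=[1, 0, 2]
Event 5: SEND 1->0: VV[1][1]++ -> VV[1]=[0, 2, 0], msg_vec=[0, 2, 0]; VV[0]=max(VV[0],msg_vec) then VV[0][0]++ -> VV[0]=[3, 2, 0]
Event 6: SEND 2->1: VV[2][2]++ -> VV[2]=[1, 0, 3], msg_vec=[1, 0, 3]; VV[1]=max(VV[1],msg_vec) then VV[1][1]++ -> VV[1]=[1, 3, 3]
Event 7: SEND 0->1: VV[0][0]++ -> VV[0]=[4, 2, 0], msg_vec=[4, 2, 0]; VV[1]=max(VV[1],msg_vec) then VV[1][1]++ -> VV[1]=[4, 4, 3]
Event 8: SEND 0->2: VV[0][0]++ -> VV[0]=[5, 2, 0], msg_vec=[5, 2, 0]; VV[2]=max(VV[2],msg_vec) then VV[2][2]++ -> VV[2]=[5, 2, 4]
Event 9: SEND 1->2: VV[1][1]++ -> VV[1]=[4, 5, 3], msg_vec=[4, 5, 3]; VV[2]=max(VV[2],msg_vec) then VV[2][2]++ -> VV[2]=[5, 5, 5]
Event 2 stamp: [2, 0, 0]
Event 9 stamp: [4, 5, 3]
[2, 0, 0] <= [4, 5, 3]? True
[4, 5, 3] <= [2, 0, 0]? False
Relation: before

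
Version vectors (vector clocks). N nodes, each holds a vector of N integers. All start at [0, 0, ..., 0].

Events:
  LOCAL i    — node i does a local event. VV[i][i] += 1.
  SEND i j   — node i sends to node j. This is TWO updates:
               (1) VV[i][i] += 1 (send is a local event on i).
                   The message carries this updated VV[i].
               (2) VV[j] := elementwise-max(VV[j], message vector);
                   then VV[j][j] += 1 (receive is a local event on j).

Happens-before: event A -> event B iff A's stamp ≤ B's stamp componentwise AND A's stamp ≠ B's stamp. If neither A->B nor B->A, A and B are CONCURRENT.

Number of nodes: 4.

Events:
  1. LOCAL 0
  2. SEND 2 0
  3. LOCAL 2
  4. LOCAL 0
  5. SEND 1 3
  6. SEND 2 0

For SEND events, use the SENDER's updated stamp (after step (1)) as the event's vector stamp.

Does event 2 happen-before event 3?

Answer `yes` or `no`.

Answer: yes

Derivation:
Initial: VV[0]=[0, 0, 0, 0]
Initial: VV[1]=[0, 0, 0, 0]
Initial: VV[2]=[0, 0, 0, 0]
Initial: VV[3]=[0, 0, 0, 0]
Event 1: LOCAL 0: VV[0][0]++ -> VV[0]=[1, 0, 0, 0]
Event 2: SEND 2->0: VV[2][2]++ -> VV[2]=[0, 0, 1, 0], msg_vec=[0, 0, 1, 0]; VV[0]=max(VV[0],msg_vec) then VV[0][0]++ -> VV[0]=[2, 0, 1, 0]
Event 3: LOCAL 2: VV[2][2]++ -> VV[2]=[0, 0, 2, 0]
Event 4: LOCAL 0: VV[0][0]++ -> VV[0]=[3, 0, 1, 0]
Event 5: SEND 1->3: VV[1][1]++ -> VV[1]=[0, 1, 0, 0], msg_vec=[0, 1, 0, 0]; VV[3]=max(VV[3],msg_vec) then VV[3][3]++ -> VV[3]=[0, 1, 0, 1]
Event 6: SEND 2->0: VV[2][2]++ -> VV[2]=[0, 0, 3, 0], msg_vec=[0, 0, 3, 0]; VV[0]=max(VV[0],msg_vec) then VV[0][0]++ -> VV[0]=[4, 0, 3, 0]
Event 2 stamp: [0, 0, 1, 0]
Event 3 stamp: [0, 0, 2, 0]
[0, 0, 1, 0] <= [0, 0, 2, 0]? True. Equal? False. Happens-before: True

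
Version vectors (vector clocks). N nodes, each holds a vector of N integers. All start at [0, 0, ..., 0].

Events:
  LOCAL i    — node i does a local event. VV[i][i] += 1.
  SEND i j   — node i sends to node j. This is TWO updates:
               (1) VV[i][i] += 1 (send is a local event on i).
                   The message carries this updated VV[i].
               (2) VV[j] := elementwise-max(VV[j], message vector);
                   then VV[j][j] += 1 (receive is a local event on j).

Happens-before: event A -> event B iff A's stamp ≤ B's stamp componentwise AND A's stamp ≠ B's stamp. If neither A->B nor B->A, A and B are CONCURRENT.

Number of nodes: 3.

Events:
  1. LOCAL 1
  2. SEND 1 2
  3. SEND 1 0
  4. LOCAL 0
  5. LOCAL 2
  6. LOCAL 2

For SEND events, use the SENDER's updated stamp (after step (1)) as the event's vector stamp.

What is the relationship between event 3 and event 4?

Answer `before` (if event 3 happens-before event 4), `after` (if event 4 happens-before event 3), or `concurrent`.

Initial: VV[0]=[0, 0, 0]
Initial: VV[1]=[0, 0, 0]
Initial: VV[2]=[0, 0, 0]
Event 1: LOCAL 1: VV[1][1]++ -> VV[1]=[0, 1, 0]
Event 2: SEND 1->2: VV[1][1]++ -> VV[1]=[0, 2, 0], msg_vec=[0, 2, 0]; VV[2]=max(VV[2],msg_vec) then VV[2][2]++ -> VV[2]=[0, 2, 1]
Event 3: SEND 1->0: VV[1][1]++ -> VV[1]=[0, 3, 0], msg_vec=[0, 3, 0]; VV[0]=max(VV[0],msg_vec) then VV[0][0]++ -> VV[0]=[1, 3, 0]
Event 4: LOCAL 0: VV[0][0]++ -> VV[0]=[2, 3, 0]
Event 5: LOCAL 2: VV[2][2]++ -> VV[2]=[0, 2, 2]
Event 6: LOCAL 2: VV[2][2]++ -> VV[2]=[0, 2, 3]
Event 3 stamp: [0, 3, 0]
Event 4 stamp: [2, 3, 0]
[0, 3, 0] <= [2, 3, 0]? True
[2, 3, 0] <= [0, 3, 0]? False
Relation: before

Answer: before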